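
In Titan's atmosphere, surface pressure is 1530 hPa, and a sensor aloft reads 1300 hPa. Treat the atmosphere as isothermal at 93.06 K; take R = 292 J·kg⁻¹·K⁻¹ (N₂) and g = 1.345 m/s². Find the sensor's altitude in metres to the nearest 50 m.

Scale height: H = RT/g = 292 × 93.06 / 1.345 = 20203 m.
Invert the barometric formula: z = H ln(P₀/P).
P₀/P = 1530/1300 = 1.1769; ln(1.1769) = 0.16288.
z = 20203 × 0.16288 = 3290.7 m.

z ≈ 3300 m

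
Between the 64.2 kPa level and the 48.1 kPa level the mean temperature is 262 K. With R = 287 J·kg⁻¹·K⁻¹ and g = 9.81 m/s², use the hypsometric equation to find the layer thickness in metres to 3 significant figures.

Δz ≈ 2210 m

Hypsometric equation: Δz = (R T̄/g) ln(P₁/P₂).
R T̄/g = 287 × 262 / 9.81 = 7665.0 m.
ln(64.2/48.1) = ln(1.3347) = 0.28871.
Δz = 7665.0 × 0.28871 = 2213.0 m.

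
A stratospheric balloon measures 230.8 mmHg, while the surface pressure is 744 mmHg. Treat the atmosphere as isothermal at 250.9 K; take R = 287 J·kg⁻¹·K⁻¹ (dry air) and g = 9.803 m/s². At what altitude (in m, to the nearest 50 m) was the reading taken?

z ≈ 8600 m

Scale height: H = RT/g = 287 × 250.9 / 9.803 = 7345.5 m.
Invert the barometric formula: z = H ln(P₀/P).
P₀/P = 744/230.8 = 3.2236; ln(3.2236) = 1.1705.
z = 7345.5 × 1.1705 = 8597.9 m.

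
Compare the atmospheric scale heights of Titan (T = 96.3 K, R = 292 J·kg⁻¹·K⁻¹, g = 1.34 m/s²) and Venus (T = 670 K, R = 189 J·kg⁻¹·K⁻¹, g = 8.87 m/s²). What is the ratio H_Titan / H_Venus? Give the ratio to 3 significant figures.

H = RT/g for each body.
H_Titan = 292 × 96.3 / 1.34 = 20985 m.
H_Venus = 189 × 670 / 8.87 = 14276 m.
H_Titan/H_Venus = 20985/14276 = 1.4699.

H_Titan/H_Venus ≈ 1.47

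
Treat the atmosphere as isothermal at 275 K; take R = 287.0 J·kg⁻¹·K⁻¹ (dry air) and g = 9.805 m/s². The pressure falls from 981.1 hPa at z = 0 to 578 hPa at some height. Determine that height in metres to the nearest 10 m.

Scale height: H = RT/g = 287.0 × 275 / 9.805 = 8049.5 m.
Invert the barometric formula: z = H ln(P₀/P).
P₀/P = 981.1/578 = 1.6974; ln(1.6974) = 0.52910.
z = 8049.5 × 0.52910 = 4259.0 m.

z ≈ 4260 m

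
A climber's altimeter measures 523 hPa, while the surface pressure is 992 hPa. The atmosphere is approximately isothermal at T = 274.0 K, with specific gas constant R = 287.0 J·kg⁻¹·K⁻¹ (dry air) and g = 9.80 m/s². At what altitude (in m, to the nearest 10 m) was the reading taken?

Scale height: H = RT/g = 287.0 × 274.0 / 9.80 = 8024.3 m.
Invert the barometric formula: z = H ln(P₀/P).
P₀/P = 992/523 = 1.8967; ln(1.8967) = 0.64012.
z = 8024.3 × 0.64012 = 5136.5 m.

z ≈ 5140 m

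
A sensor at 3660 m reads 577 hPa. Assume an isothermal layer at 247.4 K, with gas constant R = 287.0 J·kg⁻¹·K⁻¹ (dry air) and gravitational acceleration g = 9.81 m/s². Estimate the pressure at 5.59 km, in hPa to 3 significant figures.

Scale height: H = RT/g = 287.0 × 247.4 / 9.81 = 7237.9 m.
Between two levels, P₂ = P₁ exp(−Δz/H) with Δz = z₂ − z₁.
Δz = 5590.0 − 3660.0 = 1930.0 m; Δz/H = 1930.0/7237.9 = 0.26665.
P₂ = 577 × exp(−0.26665) = 577 × 0.76594 = 441.95 hPa.

P ≈ 442 hPa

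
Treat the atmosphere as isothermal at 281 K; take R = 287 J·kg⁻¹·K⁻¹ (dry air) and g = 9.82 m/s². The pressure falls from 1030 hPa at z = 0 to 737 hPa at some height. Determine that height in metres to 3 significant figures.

z ≈ 2750 m

Scale height: H = RT/g = 287 × 281 / 9.82 = 8212.5 m.
Invert the barometric formula: z = H ln(P₀/P).
P₀/P = 1030/737 = 1.3976; ln(1.3976) = 0.33476.
z = 8212.5 × 0.33476 = 2749.2 m.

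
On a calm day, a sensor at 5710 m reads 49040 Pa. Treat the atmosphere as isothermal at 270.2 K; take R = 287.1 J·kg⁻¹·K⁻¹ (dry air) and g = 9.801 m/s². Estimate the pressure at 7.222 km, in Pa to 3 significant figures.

P ≈ 40500 Pa

Scale height: H = RT/g = 287.1 × 270.2 / 9.801 = 7914.9 m.
Between two levels, P₂ = P₁ exp(−Δz/H) with Δz = z₂ − z₁.
Δz = 7222.0 − 5710.0 = 1512.0 m; Δz/H = 1512.0/7914.9 = 0.19103.
P₂ = 49040 × exp(−0.19103) = 49040 × 0.82611 = 40512 Pa.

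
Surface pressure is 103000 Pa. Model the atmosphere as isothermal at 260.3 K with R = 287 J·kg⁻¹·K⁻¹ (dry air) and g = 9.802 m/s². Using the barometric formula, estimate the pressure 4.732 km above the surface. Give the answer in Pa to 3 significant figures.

P ≈ 55400 Pa

Scale height: H = RT/g = 287 × 260.3 / 9.802 = 7621.5 m.
Barometric formula: P = P₀ exp(−z/H).
z/H = 4732.0/7621.5 = 0.62088; exp(−0.62088) = 0.53747.
P = 103000 × 0.53747 = 55359 Pa.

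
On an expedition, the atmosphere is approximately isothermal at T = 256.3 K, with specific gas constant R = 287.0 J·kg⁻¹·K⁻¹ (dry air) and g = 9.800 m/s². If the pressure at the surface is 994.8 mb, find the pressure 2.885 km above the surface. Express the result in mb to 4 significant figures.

P ≈ 677.3 mb

Scale height: H = RT/g = 287.0 × 256.3 / 9.800 = 7505.9 m.
Barometric formula: P = P₀ exp(−z/H).
z/H = 2885.0/7505.9 = 0.38436; exp(−0.38436) = 0.68089.
P = 994.8 × 0.68089 = 677.35 mb.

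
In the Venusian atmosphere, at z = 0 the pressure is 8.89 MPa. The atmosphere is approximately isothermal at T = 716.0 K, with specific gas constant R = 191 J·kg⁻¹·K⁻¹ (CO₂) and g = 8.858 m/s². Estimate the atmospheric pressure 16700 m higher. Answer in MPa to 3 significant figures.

P ≈ 3.01 MPa

Scale height: H = RT/g = 191 × 716.0 / 8.858 = 15439 m.
Barometric formula: P = P₀ exp(−z/H).
z/H = 16700/15439 = 1.0817; exp(−1.0817) = 0.33902.
P = 8.89 × 0.33902 = 3.0139 MPa.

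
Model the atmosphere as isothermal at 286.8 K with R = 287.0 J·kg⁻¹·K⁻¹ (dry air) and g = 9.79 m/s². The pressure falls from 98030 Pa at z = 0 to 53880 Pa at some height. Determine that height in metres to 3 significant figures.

Scale height: H = RT/g = 287.0 × 286.8 / 9.79 = 8407.7 m.
Invert the barometric formula: z = H ln(P₀/P).
P₀/P = 98030/53880 = 1.8194; ln(1.8194) = 0.59851.
z = 8407.7 × 0.59851 = 5032.1 m.

z ≈ 5030 m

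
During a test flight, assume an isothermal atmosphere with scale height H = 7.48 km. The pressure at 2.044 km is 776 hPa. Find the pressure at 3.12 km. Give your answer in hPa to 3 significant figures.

Between two levels, P₂ = P₁ exp(−Δz/H) with Δz = z₂ − z₁.
Δz = 3120.0 − 2044.0 = 1076.0 m; Δz/H = 1076.0/7480.0 = 0.14385.
P₂ = 776 × exp(−0.14385) = 776 × 0.86602 = 672.03 hPa.

P ≈ 672 hPa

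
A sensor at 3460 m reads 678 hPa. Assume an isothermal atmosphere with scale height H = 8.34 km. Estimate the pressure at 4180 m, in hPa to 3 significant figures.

Between two levels, P₂ = P₁ exp(−Δz/H) with Δz = z₂ − z₁.
Δz = 4180.0 − 3460.0 = 720.00 m; Δz/H = 720.00/8340.0 = 0.086331.
P₂ = 678 × exp(−0.086331) = 678 × 0.91729 = 621.92 hPa.

P ≈ 622 hPa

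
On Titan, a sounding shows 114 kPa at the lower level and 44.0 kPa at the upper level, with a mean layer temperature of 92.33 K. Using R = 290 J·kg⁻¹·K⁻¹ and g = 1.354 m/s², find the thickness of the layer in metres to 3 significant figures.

Δz ≈ 18800 m

Hypsometric equation: Δz = (R T̄/g) ln(P₁/P₂).
R T̄/g = 290 × 92.33 / 1.354 = 19775 m.
ln(114/44.0) = ln(2.5909) = 0.95201.
Δz = 19775 × 0.95201 = 18826 m.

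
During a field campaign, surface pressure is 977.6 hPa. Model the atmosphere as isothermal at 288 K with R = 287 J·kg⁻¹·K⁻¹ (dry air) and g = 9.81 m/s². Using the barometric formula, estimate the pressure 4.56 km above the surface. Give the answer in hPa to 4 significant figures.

Scale height: H = RT/g = 287 × 288 / 9.81 = 8425.7 m.
Barometric formula: P = P₀ exp(−z/H).
z/H = 4560.0/8425.7 = 0.54120; exp(−0.54120) = 0.58205.
P = 977.6 × 0.58205 = 569.01 hPa.

P ≈ 569.0 hPa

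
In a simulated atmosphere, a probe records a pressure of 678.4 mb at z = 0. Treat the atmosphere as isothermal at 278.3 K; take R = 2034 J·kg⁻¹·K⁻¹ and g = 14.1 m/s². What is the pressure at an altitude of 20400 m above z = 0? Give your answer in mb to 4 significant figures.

P ≈ 408.1 mb

Scale height: H = RT/g = 2034 × 278.3 / 14.1 = 40146 m.
Barometric formula: P = P₀ exp(−z/H).
z/H = 20400/40146 = 0.50815; exp(−0.50815) = 0.60161.
P = 678.4 × 0.60161 = 408.13 mb.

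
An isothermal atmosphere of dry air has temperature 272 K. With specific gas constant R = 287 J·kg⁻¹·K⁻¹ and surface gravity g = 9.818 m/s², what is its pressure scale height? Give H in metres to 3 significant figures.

The scale height of an isothermal atmosphere is H = RT/g.
H = 287 × 272 / 9.818 = 78064/9.818 = 7951.1 m.

H ≈ 7950 m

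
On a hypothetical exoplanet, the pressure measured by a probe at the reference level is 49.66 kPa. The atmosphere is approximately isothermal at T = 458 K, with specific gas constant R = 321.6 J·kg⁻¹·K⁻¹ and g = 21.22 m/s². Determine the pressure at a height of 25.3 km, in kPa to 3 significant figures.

P ≈ 1.30 kPa

Scale height: H = RT/g = 321.6 × 458 / 21.22 = 6941.2 m.
Barometric formula: P = P₀ exp(−z/H).
z/H = 25300/6941.2 = 3.6449; exp(−3.6449) = 0.026124.
P = 49.66 × 0.026124 = 1.2973 kPa.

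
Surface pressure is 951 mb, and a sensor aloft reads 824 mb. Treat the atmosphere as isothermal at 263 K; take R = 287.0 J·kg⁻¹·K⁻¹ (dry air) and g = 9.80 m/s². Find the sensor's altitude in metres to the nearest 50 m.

z ≈ 1100 m

Scale height: H = RT/g = 287.0 × 263 / 9.80 = 7702.1 m.
Invert the barometric formula: z = H ln(P₀/P).
P₀/P = 951/824 = 1.1541; ln(1.1541) = 0.14332.
z = 7702.1 × 0.14332 = 1103.9 m.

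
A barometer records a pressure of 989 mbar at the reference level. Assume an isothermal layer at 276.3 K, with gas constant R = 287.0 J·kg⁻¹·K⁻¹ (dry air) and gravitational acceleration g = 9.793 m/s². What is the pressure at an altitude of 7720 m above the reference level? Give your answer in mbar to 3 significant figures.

P ≈ 381 mbar

Scale height: H = RT/g = 287.0 × 276.3 / 9.793 = 8097.4 m.
Barometric formula: P = P₀ exp(−z/H).
z/H = 7720.0/8097.4 = 0.95339; exp(−0.95339) = 0.38543.
P = 989 × 0.38543 = 381.19 mbar.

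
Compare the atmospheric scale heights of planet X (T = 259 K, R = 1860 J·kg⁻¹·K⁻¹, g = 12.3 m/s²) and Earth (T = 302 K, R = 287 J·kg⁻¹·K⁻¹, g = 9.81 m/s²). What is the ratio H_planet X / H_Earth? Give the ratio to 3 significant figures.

H = RT/g for each body.
H_planet X = 1860 × 259 / 12.3 = 39166 m.
H_Earth = 287 × 302 / 9.81 = 8835.3 m.
H_planet X/H_Earth = 39166/8835.3 = 4.4329.

H_planet X/H_Earth ≈ 4.43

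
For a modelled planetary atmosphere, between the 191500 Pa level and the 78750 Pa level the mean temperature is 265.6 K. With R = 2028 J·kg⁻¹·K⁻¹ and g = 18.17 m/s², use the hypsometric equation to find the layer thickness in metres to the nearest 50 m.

Hypsometric equation: Δz = (R T̄/g) ln(P₁/P₂).
R T̄/g = 2028 × 265.6 / 18.17 = 29644 m.
ln(191500/78750) = ln(2.4317) = 0.88859.
Δz = 29644 × 0.88859 = 26341 m.

Δz ≈ 26350 m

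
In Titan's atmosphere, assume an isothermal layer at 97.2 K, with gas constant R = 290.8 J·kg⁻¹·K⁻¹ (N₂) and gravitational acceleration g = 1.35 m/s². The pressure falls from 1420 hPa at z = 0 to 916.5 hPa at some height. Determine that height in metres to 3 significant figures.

z ≈ 9170 m

Scale height: H = RT/g = 290.8 × 97.2 / 1.35 = 20938 m.
Invert the barometric formula: z = H ln(P₀/P).
P₀/P = 1420/916.5 = 1.5494; ln(1.5494) = 0.43787.
z = 20938 × 0.43787 = 9168.1 m.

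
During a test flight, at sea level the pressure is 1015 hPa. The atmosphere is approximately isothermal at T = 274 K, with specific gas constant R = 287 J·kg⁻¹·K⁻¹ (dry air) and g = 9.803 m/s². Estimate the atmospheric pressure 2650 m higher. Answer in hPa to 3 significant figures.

Scale height: H = RT/g = 287 × 274 / 9.803 = 8021.8 m.
Barometric formula: P = P₀ exp(−z/H).
z/H = 2650.0/8021.8 = 0.33035; exp(−0.33035) = 0.71867.
P = 1015 × 0.71867 = 729.45 hPa.

P ≈ 729 hPa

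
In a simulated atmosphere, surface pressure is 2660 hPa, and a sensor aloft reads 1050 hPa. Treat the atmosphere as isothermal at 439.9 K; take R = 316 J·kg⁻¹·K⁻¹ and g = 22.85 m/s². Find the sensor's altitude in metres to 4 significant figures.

Scale height: H = RT/g = 316 × 439.9 / 22.85 = 6083.5 m.
Invert the barometric formula: z = H ln(P₀/P).
P₀/P = 2660/1050 = 2.5333; ln(2.5333) = 0.92952.
z = 6083.5 × 0.92952 = 5654.7 m.

z ≈ 5655 m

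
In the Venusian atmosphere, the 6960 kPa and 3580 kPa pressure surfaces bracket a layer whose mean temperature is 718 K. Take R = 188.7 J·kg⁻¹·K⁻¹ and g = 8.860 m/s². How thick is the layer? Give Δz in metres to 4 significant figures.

Δz ≈ 10170 m

Hypsometric equation: Δz = (R T̄/g) ln(P₁/P₂).
R T̄/g = 188.7 × 718 / 8.860 = 15292 m.
ln(6960/3580) = ln(1.9441) = 0.66480.
Δz = 15292 × 0.66480 = 10166 m.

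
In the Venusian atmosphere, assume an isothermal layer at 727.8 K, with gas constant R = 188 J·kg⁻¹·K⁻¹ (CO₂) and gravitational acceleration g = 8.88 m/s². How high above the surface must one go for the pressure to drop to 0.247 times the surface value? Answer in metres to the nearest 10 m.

z ≈ 21550 m

Scale height: H = RT/g = 188 × 727.8 / 8.88 = 15408 m.
Set P/P₀ = exp(−z/H) = 0.247, so z = −H ln(0.247).
−ln(0.247) = 1.3984; z = 15408 × 1.3984 = 21547 m.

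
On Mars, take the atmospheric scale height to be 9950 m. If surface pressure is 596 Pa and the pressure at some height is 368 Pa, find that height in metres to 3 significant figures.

Invert the barometric formula: z = H ln(P₀/P).
P₀/P = 596/368 = 1.6196; ln(1.6196) = 0.48218.
z = 9950.0 × 0.48218 = 4797.7 m.

z ≈ 4800 m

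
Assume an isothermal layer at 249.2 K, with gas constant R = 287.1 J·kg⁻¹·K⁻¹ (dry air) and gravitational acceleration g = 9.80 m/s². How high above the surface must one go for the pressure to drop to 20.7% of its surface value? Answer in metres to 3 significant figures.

z ≈ 11500 m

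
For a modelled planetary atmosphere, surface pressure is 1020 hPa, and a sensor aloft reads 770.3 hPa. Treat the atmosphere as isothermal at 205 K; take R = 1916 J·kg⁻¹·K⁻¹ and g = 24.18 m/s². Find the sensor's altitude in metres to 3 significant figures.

z ≈ 4560 m

Scale height: H = RT/g = 1916 × 205 / 24.18 = 16244 m.
Invert the barometric formula: z = H ln(P₀/P).
P₀/P = 1020/770.3 = 1.3242; ln(1.3242) = 0.28081.
z = 16244 × 0.28081 = 4561.5 m.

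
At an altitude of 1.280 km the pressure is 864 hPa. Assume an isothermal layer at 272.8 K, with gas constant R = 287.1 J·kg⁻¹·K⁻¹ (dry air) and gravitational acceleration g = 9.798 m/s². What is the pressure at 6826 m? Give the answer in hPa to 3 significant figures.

P ≈ 432 hPa

Scale height: H = RT/g = 287.1 × 272.8 / 9.798 = 7993.6 m.
Between two levels, P₂ = P₁ exp(−Δz/H) with Δz = z₂ − z₁.
Δz = 6826.0 − 1280.0 = 5546.0 m; Δz/H = 5546.0/7993.6 = 0.69381.
P₂ = 864 × exp(−0.69381) = 864 × 0.49967 = 431.71 hPa.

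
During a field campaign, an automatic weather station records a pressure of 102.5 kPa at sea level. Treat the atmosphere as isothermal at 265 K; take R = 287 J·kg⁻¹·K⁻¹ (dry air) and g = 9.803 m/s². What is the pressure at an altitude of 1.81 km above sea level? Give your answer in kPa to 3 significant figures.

Scale height: H = RT/g = 287 × 265 / 9.803 = 7758.3 m.
Barometric formula: P = P₀ exp(−z/H).
z/H = 1810.0/7758.3 = 0.23330; exp(−0.23330) = 0.79192.
P = 102.5 × 0.79192 = 81.172 kPa.

P ≈ 81.2 kPa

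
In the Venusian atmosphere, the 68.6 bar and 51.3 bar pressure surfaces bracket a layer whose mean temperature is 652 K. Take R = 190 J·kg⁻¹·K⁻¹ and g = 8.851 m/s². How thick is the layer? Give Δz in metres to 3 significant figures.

Hypsometric equation: Δz = (R T̄/g) ln(P₁/P₂).
R T̄/g = 190 × 652 / 8.851 = 13996 m.
ln(68.6/51.3) = ln(1.3372) = 0.29058.
Δz = 13996 × 0.29058 = 4067.0 m.

Δz ≈ 4070 m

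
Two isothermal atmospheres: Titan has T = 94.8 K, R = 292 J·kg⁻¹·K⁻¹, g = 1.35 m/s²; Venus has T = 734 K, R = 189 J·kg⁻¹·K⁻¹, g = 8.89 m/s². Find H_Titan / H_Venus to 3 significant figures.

H = RT/g for each body.
H_Titan = 292 × 94.8 / 1.35 = 20505 m.
H_Venus = 189 × 734 / 8.89 = 15605 m.
H_Titan/H_Venus = 20505/15605 = 1.3140.

H_Titan/H_Venus ≈ 1.31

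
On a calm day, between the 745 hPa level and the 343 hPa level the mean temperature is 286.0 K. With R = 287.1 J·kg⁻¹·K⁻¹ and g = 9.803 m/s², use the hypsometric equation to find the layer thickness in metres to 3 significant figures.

Δz ≈ 6500 m

Hypsometric equation: Δz = (R T̄/g) ln(P₁/P₂).
R T̄/g = 287.1 × 286.0 / 9.803 = 8376.1 m.
ln(745/343) = ln(2.1720) = 0.77565.
Δz = 8376.1 × 0.77565 = 6496.9 m.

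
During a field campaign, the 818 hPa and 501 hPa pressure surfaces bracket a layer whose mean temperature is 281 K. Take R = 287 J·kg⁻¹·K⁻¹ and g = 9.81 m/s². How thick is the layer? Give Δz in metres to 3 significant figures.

Δz ≈ 4030 m

Hypsometric equation: Δz = (R T̄/g) ln(P₁/P₂).
R T̄/g = 287 × 281 / 9.81 = 8220.9 m.
ln(818/501) = ln(1.6327) = 0.49024.
Δz = 8220.9 × 0.49024 = 4030.2 m.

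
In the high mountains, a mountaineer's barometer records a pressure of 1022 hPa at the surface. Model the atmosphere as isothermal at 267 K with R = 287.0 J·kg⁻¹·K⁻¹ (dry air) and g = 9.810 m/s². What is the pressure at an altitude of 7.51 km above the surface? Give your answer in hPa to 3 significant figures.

P ≈ 391 hPa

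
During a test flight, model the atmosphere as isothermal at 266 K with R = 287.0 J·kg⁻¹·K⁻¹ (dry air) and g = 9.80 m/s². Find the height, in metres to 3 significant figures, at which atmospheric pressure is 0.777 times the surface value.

z ≈ 1970 m

Scale height: H = RT/g = 287.0 × 266 / 9.80 = 7790.0 m.
Set P/P₀ = exp(−z/H) = 0.777, so z = −H ln(0.777).
−ln(0.777) = 0.25231; z = 7790.0 × 0.25231 = 1965.5 m.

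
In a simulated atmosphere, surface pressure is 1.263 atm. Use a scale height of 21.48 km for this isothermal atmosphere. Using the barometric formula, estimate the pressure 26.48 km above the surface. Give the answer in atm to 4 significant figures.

Barometric formula: P = P₀ exp(−z/H).
z/H = 26480/21480 = 1.2328; exp(−1.2328) = 0.29148.
P = 1.263 × 0.29148 = 0.36814 atm.

P ≈ 0.3681 atm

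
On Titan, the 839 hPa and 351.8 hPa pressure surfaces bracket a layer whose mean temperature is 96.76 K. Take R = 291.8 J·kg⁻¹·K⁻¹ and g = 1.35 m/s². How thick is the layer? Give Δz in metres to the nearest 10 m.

Hypsometric equation: Δz = (R T̄/g) ln(P₁/P₂).
R T̄/g = 291.8 × 96.76 / 1.35 = 20914 m.
ln(839/351.8) = ln(2.3849) = 0.86916.
Δz = 20914 × 0.86916 = 18178 m.

Δz ≈ 18180 m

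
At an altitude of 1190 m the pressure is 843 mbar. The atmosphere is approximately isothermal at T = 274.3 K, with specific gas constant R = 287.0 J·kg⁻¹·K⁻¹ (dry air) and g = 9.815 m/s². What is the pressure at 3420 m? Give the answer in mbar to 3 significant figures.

Scale height: H = RT/g = 287.0 × 274.3 / 9.815 = 8020.8 m.
Between two levels, P₂ = P₁ exp(−Δz/H) with Δz = z₂ − z₁.
Δz = 3420.0 − 1190.0 = 2230.0 m; Δz/H = 2230.0/8020.8 = 0.27803.
P₂ = 843 × exp(−0.27803) = 843 × 0.75727 = 638.38 mbar.

P ≈ 638 mbar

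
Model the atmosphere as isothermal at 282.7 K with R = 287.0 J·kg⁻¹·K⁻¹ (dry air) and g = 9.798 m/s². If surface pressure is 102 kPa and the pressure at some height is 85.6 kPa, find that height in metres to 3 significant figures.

Scale height: H = RT/g = 287.0 × 282.7 / 9.798 = 8280.8 m.
Invert the barometric formula: z = H ln(P₀/P).
P₀/P = 102/85.6 = 1.1916; ln(1.1916) = 0.17530.
z = 8280.8 × 0.17530 = 1451.6 m.

z ≈ 1450 m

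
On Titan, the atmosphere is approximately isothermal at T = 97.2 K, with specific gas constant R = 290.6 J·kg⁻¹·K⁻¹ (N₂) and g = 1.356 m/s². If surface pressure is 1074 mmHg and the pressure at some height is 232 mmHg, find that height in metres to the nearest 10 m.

z ≈ 31920 m

Scale height: H = RT/g = 290.6 × 97.2 / 1.356 = 20831 m.
Invert the barometric formula: z = H ln(P₀/P).
P₀/P = 1074/232 = 4.6293; ln(4.6293) = 1.5324.
z = 20831 × 1.5324 = 31921 m.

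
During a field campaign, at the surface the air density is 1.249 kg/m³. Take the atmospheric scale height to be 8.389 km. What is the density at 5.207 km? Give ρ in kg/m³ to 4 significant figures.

ρ ≈ 0.6714 kg/m³

In an isothermal atmosphere, density decays like pressure: ρ = ρ₀ exp(−z/H).
z/H = 5207.0/8389.0 = 0.62069; exp(−0.62069) = 0.53757.
ρ = 1.249 × 0.53757 = 0.67142 kg/m³.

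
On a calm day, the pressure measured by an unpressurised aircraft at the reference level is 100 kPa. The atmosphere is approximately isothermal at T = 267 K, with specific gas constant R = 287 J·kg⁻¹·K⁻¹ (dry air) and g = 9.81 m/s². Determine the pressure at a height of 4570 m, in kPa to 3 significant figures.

Scale height: H = RT/g = 287 × 267 / 9.81 = 7811.3 m.
Barometric formula: P = P₀ exp(−z/H).
z/H = 4570.0/7811.3 = 0.58505; exp(−0.58505) = 0.55708.
P = 100 × 0.55708 = 55.708 kPa.

P ≈ 55.7 kPa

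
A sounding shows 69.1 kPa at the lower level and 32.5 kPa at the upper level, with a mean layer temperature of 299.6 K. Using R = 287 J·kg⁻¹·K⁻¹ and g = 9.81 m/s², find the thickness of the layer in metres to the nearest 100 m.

Δz ≈ 6600 m

Hypsometric equation: Δz = (R T̄/g) ln(P₁/P₂).
R T̄/g = 287 × 299.6 / 9.81 = 8765.1 m.
ln(69.1/32.5) = ln(2.1262) = 0.75434.
Δz = 8765.1 × 0.75434 = 6611.9 m.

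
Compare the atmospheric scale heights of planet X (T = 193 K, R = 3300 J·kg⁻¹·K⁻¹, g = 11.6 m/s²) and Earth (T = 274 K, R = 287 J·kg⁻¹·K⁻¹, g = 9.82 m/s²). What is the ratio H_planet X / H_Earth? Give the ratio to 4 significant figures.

H_planet X/H_Earth ≈ 6.856

H = RT/g for each body.
H_planet X = 3300 × 193 / 11.6 = 54905 m.
H_Earth = 287 × 274 / 9.82 = 8007.9 m.
H_planet X/H_Earth = 54905/8007.9 = 6.8564.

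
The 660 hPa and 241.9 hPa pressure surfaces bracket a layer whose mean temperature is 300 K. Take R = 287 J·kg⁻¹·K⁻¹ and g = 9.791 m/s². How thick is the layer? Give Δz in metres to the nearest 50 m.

Δz ≈ 8850 m

Hypsometric equation: Δz = (R T̄/g) ln(P₁/P₂).
R T̄/g = 287 × 300 / 9.791 = 8793.8 m.
ln(660/241.9) = ln(2.7284) = 1.0037.
Δz = 8793.8 × 1.0037 = 8826.3 m.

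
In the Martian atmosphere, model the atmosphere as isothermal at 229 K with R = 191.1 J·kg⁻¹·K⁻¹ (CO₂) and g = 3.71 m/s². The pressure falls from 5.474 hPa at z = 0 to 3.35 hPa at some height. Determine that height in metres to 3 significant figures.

Scale height: H = RT/g = 191.1 × 229 / 3.71 = 11796 m.
Invert the barometric formula: z = H ln(P₀/P).
P₀/P = 5.474/3.35 = 1.6340; ln(1.6340) = 0.49103.
z = 11796 × 0.49103 = 5792.2 m.

z ≈ 5790 m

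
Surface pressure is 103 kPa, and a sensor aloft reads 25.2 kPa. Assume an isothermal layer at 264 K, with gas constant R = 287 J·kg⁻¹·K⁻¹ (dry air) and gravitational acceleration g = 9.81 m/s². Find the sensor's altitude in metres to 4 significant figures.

Scale height: H = RT/g = 287 × 264 / 9.81 = 7723.5 m.
Invert the barometric formula: z = H ln(P₀/P).
P₀/P = 103/25.2 = 4.0873; ln(4.0873) = 1.4079.
z = 7723.5 × 1.4079 = 10874 m.

z ≈ 10870 m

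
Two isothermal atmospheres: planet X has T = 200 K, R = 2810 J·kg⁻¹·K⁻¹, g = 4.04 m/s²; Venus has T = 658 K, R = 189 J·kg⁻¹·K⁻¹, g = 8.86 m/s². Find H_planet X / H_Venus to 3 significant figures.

H_planet X/H_Venus ≈ 9.91

H = RT/g for each body.
H_planet X = 2810 × 200 / 4.04 = 139110 m.
H_Venus = 189 × 658 / 8.86 = 14036 m.
H_planet X/H_Venus = 139110/14036 = 9.9109.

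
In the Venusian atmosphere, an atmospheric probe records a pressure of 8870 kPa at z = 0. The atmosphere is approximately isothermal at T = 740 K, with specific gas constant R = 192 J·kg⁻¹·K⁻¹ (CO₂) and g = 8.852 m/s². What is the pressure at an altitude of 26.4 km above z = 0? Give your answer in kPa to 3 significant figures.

P ≈ 1710 kPa

Scale height: H = RT/g = 192 × 740 / 8.852 = 16051 m.
Barometric formula: P = P₀ exp(−z/H).
z/H = 26400/16051 = 1.6448; exp(−1.6448) = 0.19305.
P = 8870 × 0.19305 = 1712.4 kPa.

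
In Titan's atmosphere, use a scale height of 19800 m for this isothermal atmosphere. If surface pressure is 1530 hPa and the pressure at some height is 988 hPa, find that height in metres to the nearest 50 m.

Invert the barometric formula: z = H ln(P₀/P).
P₀/P = 1530/988 = 1.5486; ln(1.5486) = 0.43735.
z = 19800 × 0.43735 = 8659.5 m.

z ≈ 8650 m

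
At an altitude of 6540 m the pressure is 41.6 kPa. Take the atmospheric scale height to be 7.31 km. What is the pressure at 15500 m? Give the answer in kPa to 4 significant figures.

P ≈ 12.21 kPa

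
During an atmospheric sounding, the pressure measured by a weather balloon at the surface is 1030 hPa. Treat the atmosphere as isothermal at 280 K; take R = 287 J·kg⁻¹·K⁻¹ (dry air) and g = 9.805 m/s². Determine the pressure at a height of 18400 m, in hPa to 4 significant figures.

Scale height: H = RT/g = 287 × 280 / 9.805 = 8195.8 m.
Barometric formula: P = P₀ exp(−z/H).
z/H = 18400/8195.8 = 2.2451; exp(−2.2451) = 0.10592.
P = 1030 × 0.10592 = 109.10 hPa.

P ≈ 109.1 hPa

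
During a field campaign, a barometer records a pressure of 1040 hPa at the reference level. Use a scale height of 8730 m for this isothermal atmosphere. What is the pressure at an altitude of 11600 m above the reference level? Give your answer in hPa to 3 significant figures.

P ≈ 275 hPa

Barometric formula: P = P₀ exp(−z/H).
z/H = 11600/8730.0 = 1.3288; exp(−1.3288) = 0.26479.
P = 1040 × 0.26479 = 275.38 hPa.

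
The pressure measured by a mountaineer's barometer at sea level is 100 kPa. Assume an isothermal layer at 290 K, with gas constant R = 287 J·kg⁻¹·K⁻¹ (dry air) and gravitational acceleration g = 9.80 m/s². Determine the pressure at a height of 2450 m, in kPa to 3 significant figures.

P ≈ 74.9 kPa

Scale height: H = RT/g = 287 × 290 / 9.80 = 8492.9 m.
Barometric formula: P = P₀ exp(−z/H).
z/H = 2450.0/8492.9 = 0.28848; exp(−0.28848) = 0.74940.
P = 100 × 0.74940 = 74.940 kPa.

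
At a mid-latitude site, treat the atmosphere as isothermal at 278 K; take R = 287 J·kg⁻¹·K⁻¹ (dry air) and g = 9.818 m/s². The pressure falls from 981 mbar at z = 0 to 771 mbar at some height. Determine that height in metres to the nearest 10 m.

z ≈ 1960 m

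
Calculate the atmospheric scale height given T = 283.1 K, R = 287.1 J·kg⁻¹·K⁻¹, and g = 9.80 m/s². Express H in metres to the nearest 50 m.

H ≈ 8300 m

The scale height of an isothermal atmosphere is H = RT/g.
H = 287.1 × 283.1 / 9.80 = 81278/9.80 = 8293.7 m.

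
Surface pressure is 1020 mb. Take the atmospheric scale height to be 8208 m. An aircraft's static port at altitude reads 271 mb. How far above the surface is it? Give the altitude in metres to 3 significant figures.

z ≈ 10900 m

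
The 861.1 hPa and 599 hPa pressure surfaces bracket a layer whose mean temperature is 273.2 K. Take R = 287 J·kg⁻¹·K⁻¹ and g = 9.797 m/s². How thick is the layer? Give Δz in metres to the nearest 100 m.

Hypsometric equation: Δz = (R T̄/g) ln(P₁/P₂).
R T̄/g = 287 × 273.2 / 9.797 = 8003.3 m.
ln(861.1/599) = ln(1.4376) = 0.36298.
Δz = 8003.3 × 0.36298 = 2905.0 m.

Δz ≈ 2900 m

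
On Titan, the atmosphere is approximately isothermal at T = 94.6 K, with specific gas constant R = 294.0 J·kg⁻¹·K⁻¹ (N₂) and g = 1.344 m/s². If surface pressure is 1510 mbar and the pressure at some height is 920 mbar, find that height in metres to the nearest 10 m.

Scale height: H = RT/g = 294.0 × 94.6 / 1.344 = 20694 m.
Invert the barometric formula: z = H ln(P₀/P).
P₀/P = 1510/920 = 1.6413; ln(1.6413) = 0.49549.
z = 20694 × 0.49549 = 10254 m.

z ≈ 10250 m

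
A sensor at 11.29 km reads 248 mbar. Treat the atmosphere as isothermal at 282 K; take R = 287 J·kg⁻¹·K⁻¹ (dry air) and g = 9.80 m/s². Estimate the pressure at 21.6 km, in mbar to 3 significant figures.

Scale height: H = RT/g = 287 × 282 / 9.80 = 8258.6 m.
Between two levels, P₂ = P₁ exp(−Δz/H) with Δz = z₂ − z₁.
Δz = 21600 − 11290 = 10310 m; Δz/H = 10310/8258.6 = 1.2484.
P₂ = 248 × exp(−1.2484) = 248 × 0.28696 = 71.166 mbar.

P ≈ 71.2 mbar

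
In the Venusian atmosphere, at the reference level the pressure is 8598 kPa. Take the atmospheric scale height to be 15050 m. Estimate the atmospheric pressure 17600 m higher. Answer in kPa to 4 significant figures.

Barometric formula: P = P₀ exp(−z/H).
z/H = 17600/15050 = 1.1694; exp(−1.1694) = 0.31055.
P = 8598 × 0.31055 = 2670.1 kPa.

P ≈ 2670 kPa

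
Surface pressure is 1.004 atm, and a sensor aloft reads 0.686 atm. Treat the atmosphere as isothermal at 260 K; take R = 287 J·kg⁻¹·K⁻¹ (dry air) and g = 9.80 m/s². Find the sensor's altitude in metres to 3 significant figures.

z ≈ 2900 m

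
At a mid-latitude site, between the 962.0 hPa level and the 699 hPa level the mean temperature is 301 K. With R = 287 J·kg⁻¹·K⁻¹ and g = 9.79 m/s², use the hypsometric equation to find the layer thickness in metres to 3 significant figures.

Hypsometric equation: Δz = (R T̄/g) ln(P₁/P₂).
R T̄/g = 287 × 301 / 9.79 = 8824.0 m.
ln(962.0/699) = ln(1.3763) = 0.31940.
Δz = 8824.0 × 0.31940 = 2818.4 m.

Δz ≈ 2820 m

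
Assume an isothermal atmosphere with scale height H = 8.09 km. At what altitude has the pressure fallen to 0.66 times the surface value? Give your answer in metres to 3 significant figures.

Set P/P₀ = exp(−z/H) = 0.66, so z = −H ln(0.66).
−ln(0.66) = 0.41552; z = 8090.0 × 0.41552 = 3361.6 m.

z ≈ 3360 m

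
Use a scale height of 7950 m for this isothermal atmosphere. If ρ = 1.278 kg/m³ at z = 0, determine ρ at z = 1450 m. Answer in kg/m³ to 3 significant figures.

In an isothermal atmosphere, density decays like pressure: ρ = ρ₀ exp(−z/H).
z/H = 1450.0/7950.0 = 0.18239; exp(−0.18239) = 0.83328.
ρ = 1.278 × 0.83328 = 1.0649 kg/m³.

ρ ≈ 1.06 kg/m³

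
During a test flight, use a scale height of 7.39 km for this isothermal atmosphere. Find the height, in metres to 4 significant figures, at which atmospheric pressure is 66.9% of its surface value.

z ≈ 2971 m

Set P/P₀ = exp(−z/H) = 0.669, so z = −H ln(0.669).
−ln(0.669) = 0.40197; z = 7390.0 × 0.40197 = 2970.6 m.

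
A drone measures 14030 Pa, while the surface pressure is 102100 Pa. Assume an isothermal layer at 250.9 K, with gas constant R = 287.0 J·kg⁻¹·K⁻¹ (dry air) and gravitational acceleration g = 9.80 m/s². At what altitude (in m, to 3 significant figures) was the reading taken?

z ≈ 14600 m

Scale height: H = RT/g = 287.0 × 250.9 / 9.80 = 7347.8 m.
Invert the barometric formula: z = H ln(P₀/P).
P₀/P = 102100/14030 = 7.2773; ln(7.2773) = 1.9848.
z = 7347.8 × 1.9848 = 14584 m.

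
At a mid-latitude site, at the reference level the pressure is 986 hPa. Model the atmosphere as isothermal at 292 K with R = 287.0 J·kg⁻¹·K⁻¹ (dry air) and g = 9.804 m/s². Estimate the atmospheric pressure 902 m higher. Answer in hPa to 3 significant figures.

Scale height: H = RT/g = 287.0 × 292 / 9.804 = 8547.9 m.
Barometric formula: P = P₀ exp(−z/H).
z/H = 902.00/8547.9 = 0.10552; exp(−0.10552) = 0.89986.
P = 986 × 0.89986 = 887.26 hPa.

P ≈ 887 hPa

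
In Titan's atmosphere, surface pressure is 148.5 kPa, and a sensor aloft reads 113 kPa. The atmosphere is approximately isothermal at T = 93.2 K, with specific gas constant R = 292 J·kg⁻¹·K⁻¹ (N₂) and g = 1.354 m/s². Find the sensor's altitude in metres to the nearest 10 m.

Scale height: H = RT/g = 292 × 93.2 / 1.354 = 20099 m.
Invert the barometric formula: z = H ln(P₀/P).
P₀/P = 148.5/113 = 1.3142; ln(1.3142) = 0.27323.
z = 20099 × 0.27323 = 5491.6 m.

z ≈ 5490 m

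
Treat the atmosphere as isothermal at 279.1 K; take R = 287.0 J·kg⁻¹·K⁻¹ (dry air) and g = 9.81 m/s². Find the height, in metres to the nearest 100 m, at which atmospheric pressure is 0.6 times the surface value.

Scale height: H = RT/g = 287.0 × 279.1 / 9.81 = 8165.3 m.
Set P/P₀ = exp(−z/H) = 0.6, so z = −H ln(0.6).
−ln(0.6) = 0.51083; z = 8165.3 × 0.51083 = 4171.1 m.

z ≈ 4200 m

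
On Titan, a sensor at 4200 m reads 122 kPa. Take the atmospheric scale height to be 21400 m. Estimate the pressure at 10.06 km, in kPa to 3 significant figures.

Between two levels, P₂ = P₁ exp(−Δz/H) with Δz = z₂ − z₁.
Δz = 10060 − 4200.0 = 5860.0 m; Δz/H = 5860.0/21400 = 0.27383.
P₂ = 122 × exp(−0.27383) = 122 × 0.76046 = 92.776 kPa.

P ≈ 92.8 kPa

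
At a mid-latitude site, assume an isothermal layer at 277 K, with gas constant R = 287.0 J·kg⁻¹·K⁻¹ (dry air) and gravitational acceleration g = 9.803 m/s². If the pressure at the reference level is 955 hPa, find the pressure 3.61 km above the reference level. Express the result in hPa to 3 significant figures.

Scale height: H = RT/g = 287.0 × 277 / 9.803 = 8109.7 m.
Barometric formula: P = P₀ exp(−z/H).
z/H = 3610.0/8109.7 = 0.44515; exp(−0.44515) = 0.64073.
P = 955 × 0.64073 = 611.90 hPa.

P ≈ 612 hPa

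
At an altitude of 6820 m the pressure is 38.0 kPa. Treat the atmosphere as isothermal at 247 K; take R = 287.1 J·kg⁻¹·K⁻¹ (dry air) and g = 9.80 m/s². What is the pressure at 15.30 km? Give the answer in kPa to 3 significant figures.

Scale height: H = RT/g = 287.1 × 247 / 9.80 = 7236.1 m.
Between two levels, P₂ = P₁ exp(−Δz/H) with Δz = z₂ − z₁.
Δz = 15300 − 6820.0 = 8480.0 m; Δz/H = 8480.0/7236.1 = 1.1719.
P₂ = 38.0 × exp(−1.1719) = 38.0 × 0.30978 = 11.772 kPa.

P ≈ 11.8 kPa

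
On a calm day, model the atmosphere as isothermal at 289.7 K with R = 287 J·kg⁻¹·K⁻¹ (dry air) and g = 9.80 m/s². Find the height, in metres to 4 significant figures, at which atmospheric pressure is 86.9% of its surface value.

Scale height: H = RT/g = 287 × 289.7 / 9.80 = 8484.1 m.
Set P/P₀ = exp(−z/H) = 0.869, so z = −H ln(0.869).
−ln(0.869) = 0.14041; z = 8484.1 × 0.14041 = 1191.3 m.

z ≈ 1191 m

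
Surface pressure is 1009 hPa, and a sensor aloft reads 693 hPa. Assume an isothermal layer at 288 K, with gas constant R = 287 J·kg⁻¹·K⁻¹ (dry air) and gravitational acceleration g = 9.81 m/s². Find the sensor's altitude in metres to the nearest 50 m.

z ≈ 3150 m

Scale height: H = RT/g = 287 × 288 / 9.81 = 8425.7 m.
Invert the barometric formula: z = H ln(P₀/P).
P₀/P = 1009/693 = 1.4560; ln(1.4560) = 0.37569.
z = 8425.7 × 0.37569 = 3165.5 m.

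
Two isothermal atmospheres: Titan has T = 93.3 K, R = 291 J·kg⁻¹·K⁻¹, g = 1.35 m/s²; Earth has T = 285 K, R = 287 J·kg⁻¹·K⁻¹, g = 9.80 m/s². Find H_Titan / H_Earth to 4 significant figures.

H = RT/g for each body.
H_Titan = 291 × 93.3 / 1.35 = 20111 m.
H_Earth = 287 × 285 / 9.80 = 8346.4 m.
H_Titan/H_Earth = 20111/8346.4 = 2.4095.

H_Titan/H_Earth ≈ 2.410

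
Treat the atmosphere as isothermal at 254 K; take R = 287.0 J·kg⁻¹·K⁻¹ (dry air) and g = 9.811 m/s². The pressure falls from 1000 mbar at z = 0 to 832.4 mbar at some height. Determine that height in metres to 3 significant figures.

Scale height: H = RT/g = 287.0 × 254 / 9.811 = 7430.2 m.
Invert the barometric formula: z = H ln(P₀/P).
P₀/P = 1000/832.4 = 1.2013; ln(1.2013) = 0.18340.
z = 7430.2 × 0.18340 = 1362.7 m.

z ≈ 1360 m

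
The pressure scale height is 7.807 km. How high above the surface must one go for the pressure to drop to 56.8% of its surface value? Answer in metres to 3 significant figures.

Set P/P₀ = exp(−z/H) = 0.568, so z = −H ln(0.568).
−ln(0.568) = 0.56563; z = 7807.0 × 0.56563 = 4415.9 m.

z ≈ 4420 m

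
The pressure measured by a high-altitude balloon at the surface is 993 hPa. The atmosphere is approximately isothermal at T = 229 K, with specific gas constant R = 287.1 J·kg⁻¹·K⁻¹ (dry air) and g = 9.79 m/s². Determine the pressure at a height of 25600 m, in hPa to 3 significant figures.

Scale height: H = RT/g = 287.1 × 229 / 9.79 = 6715.6 m.
Barometric formula: P = P₀ exp(−z/H).
z/H = 25600/6715.6 = 3.8120; exp(−3.8120) = 0.022104.
P = 993 × 0.022104 = 21.949 hPa.

P ≈ 21.9 hPa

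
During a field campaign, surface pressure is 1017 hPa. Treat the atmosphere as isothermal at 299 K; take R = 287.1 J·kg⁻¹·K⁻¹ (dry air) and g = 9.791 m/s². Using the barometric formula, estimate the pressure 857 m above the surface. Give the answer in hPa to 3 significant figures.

P ≈ 922 hPa

Scale height: H = RT/g = 287.1 × 299 / 9.791 = 8767.5 m.
Barometric formula: P = P₀ exp(−z/H).
z/H = 857.00/8767.5 = 0.097747; exp(−0.097747) = 0.90688.
P = 1017 × 0.90688 = 922.30 hPa.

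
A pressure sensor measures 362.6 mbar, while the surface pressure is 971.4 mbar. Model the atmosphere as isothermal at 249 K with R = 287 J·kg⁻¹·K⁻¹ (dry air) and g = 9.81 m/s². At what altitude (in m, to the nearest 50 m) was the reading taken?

z ≈ 7200 m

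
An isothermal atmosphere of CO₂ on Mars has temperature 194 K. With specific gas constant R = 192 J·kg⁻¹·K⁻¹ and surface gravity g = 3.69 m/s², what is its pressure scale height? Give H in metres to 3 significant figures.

H ≈ 10100 m

The scale height of an isothermal atmosphere is H = RT/g.
H = 192 × 194 / 3.69 = 37248/3.69 = 10094 m.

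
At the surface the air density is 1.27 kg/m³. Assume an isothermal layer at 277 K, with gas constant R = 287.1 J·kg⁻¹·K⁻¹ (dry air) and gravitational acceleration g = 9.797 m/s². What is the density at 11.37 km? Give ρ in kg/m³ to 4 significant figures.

Scale height: H = RT/g = 287.1 × 277 / 9.797 = 8117.5 m.
In an isothermal atmosphere, density decays like pressure: ρ = ρ₀ exp(−z/H).
z/H = 11370/8117.5 = 1.4007; exp(−1.4007) = 0.24642.
ρ = 1.27 × 0.24642 = 0.31295 kg/m³.

ρ ≈ 0.3130 kg/m³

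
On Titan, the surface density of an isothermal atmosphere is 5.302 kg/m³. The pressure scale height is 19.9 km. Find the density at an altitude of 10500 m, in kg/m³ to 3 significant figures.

In an isothermal atmosphere, density decays like pressure: ρ = ρ₀ exp(−z/H).
z/H = 10500/19900 = 0.52764; exp(−0.52764) = 0.59000.
ρ = 5.302 × 0.59000 = 3.1282 kg/m³.

ρ ≈ 3.13 kg/m³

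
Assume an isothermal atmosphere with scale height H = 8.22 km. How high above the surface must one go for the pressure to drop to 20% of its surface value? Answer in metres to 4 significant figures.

z ≈ 13230 m

Set P/P₀ = exp(−z/H) = 0.2, so z = −H ln(0.2).
−ln(0.2) = 1.6094; z = 8220.0 × 1.6094 = 13229 m.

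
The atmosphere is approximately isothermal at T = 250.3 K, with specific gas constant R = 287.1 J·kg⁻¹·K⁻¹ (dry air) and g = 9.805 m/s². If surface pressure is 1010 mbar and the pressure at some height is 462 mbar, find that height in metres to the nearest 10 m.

z ≈ 5730 m

Scale height: H = RT/g = 287.1 × 250.3 / 9.805 = 7329.0 m.
Invert the barometric formula: z = H ln(P₀/P).
P₀/P = 1010/462 = 2.1861; ln(2.1861) = 0.78212.
z = 7329.0 × 0.78212 = 5732.2 m.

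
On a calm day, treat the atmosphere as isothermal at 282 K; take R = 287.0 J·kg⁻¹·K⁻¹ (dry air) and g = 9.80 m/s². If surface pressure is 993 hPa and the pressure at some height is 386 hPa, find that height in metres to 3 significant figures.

Scale height: H = RT/g = 287.0 × 282 / 9.80 = 8258.6 m.
Invert the barometric formula: z = H ln(P₀/P).
P₀/P = 993/386 = 2.5725; ln(2.5725) = 0.94488.
z = 8258.6 × 0.94488 = 7803.4 m.

z ≈ 7800 m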